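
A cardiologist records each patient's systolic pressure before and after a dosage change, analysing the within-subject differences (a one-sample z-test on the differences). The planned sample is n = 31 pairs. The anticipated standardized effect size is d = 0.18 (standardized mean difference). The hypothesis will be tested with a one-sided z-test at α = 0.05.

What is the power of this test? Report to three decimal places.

Power ≈ 0.260

Noncentrality parameter: δ = d·√n = 0.18 × √31 = 1.0022
One-sided α = 0.05 → critical value z_{0.05} = 1.645.
Power = Φ(δ − 1.645) = Φ(-0.643) = 0.2602.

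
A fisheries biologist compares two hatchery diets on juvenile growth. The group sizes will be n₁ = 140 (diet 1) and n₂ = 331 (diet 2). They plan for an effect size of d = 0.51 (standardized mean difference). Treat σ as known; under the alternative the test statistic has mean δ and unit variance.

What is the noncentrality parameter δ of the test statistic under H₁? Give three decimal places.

δ ≈ 5.059

The noncentrality parameter scales effect size by the design's sample-size factor: δ = d / √(1/n₁ + 1/n₂) = 0.51 / √(1/140 + 1/331) = 5.0587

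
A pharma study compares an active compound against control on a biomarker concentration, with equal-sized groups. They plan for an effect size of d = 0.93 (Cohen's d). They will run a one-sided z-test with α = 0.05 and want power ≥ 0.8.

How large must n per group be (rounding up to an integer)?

For power 0.8 need Φ(δ − z_{0.05}) = 0.8, so δ = z_{0.05} + z_{0.20} = 1.645 + 0.842 = 2.486.
δ = d·√(n/2) ⇒ n = 2(δ/d)² = 2 × (2.486 / 0.93)² = 14.30.
Rounding up, n = 15 per group.

n = 15 per group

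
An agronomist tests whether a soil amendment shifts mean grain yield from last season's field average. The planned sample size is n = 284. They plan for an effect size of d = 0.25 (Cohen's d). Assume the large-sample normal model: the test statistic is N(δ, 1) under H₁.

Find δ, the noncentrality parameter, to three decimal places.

δ ≈ 4.213

The noncentrality parameter scales effect size by the design's sample-size factor: δ = d·√n = 0.25 × √284 = 4.2131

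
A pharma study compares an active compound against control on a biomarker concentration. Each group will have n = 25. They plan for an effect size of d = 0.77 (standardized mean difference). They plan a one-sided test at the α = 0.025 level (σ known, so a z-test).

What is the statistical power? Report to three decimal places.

Noncentrality parameter: λ = d·√(n/2) = 0.77 × √(25/2) = 2.7224
Critical value for a one-sided test at α = 0.025: z_α = 1.960.
Power = Φ(λ − 1.960) = Φ(0.762) = 0.7771.

Power ≈ 0.777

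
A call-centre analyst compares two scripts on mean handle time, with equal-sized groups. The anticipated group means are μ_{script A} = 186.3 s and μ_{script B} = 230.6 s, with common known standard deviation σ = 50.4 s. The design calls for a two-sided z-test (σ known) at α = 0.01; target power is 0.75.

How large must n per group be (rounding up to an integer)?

Standardized effect: d = |μ_{script A} − μ_{script B}| / σ = |186.3 − 230.6| / 50.4 = 0.8790
For power 0.75 need Φ(δ − z_{0.005}) = 0.75, so δ = z_{0.005} + z_{0.25} = 2.576 + 0.674 = 3.250.
(The Φ(−δ − z_{α/2}) term is vanishingly small for δ > 0 and is dropped in the standard sample-size formula.)
δ = d·√(n/2) ⇒ n = 2(δ/d)² = 2 × (3.250 / 0.8790)² = 27.35.
Round up to the next whole unit.

n = 28 per group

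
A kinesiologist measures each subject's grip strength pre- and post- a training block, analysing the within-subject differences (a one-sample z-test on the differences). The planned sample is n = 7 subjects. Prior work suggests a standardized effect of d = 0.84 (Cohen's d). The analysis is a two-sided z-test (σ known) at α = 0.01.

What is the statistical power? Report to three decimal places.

Noncentrality parameter: δ = d·√n = 0.84 × √7 = 2.2224
Two-sided α = 0.01 → critical value z_{0.005} = 2.576.
Power = Φ(δ − 2.576) + Φ(−δ − 2.576) = Φ(-0.353) + Φ(-4.798) = 0.3619 + 0.0000 = 0.3619.

Power ≈ 0.362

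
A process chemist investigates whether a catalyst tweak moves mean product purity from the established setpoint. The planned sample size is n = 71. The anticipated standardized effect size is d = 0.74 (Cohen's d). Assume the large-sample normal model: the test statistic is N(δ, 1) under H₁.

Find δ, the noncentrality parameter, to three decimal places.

The noncentrality parameter scales effect size by the design's sample-size factor: δ = d·√n = 0.74 × √71 = 6.2354

δ ≈ 6.235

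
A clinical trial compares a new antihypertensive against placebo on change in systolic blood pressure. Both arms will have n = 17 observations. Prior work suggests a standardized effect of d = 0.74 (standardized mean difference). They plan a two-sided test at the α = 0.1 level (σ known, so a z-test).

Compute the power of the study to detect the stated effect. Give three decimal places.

Noncentrality parameter: δ = d·√(n/2) = 0.74 × √(17/2) = 2.1575
Critical value for a two-sided test at α = 0.1: z_{α/2} = 1.645.
Power = Φ(δ − 1.645) + Φ(−δ − 1.645) = Φ(0.513) + Φ(-3.802) = 0.6959 + 0.0001 = 0.6960.

Power ≈ 0.696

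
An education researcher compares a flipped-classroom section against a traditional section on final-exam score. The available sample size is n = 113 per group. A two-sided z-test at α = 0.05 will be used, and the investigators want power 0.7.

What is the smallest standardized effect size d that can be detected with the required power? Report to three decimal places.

d ≈ 0.331

Need Φ(δ − 1.960) = 0.7, so δ = 1.960 + 0.524 = 2.484.
(Lower-tail contribution to power is negligible for δ > 0.)
δ = d·√(n/2) ⇒ d = δ/√(n/2) = 2.484/√(113/2) = 0.3305.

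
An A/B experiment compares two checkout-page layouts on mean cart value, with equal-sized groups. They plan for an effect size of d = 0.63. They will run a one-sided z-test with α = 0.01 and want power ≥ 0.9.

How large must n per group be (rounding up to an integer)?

Set Φ(δ − 2.326) = 0.9; then δ − 2.326 = Φ⁻¹(0.9) = 1.282, giving δ = 3.608.
δ = d·√(n/2) ⇒ n = 2(δ/d)² = 2 × (3.608 / 0.63)² = 65.59.
Rounding up, n = 66 per group.

n = 66 per group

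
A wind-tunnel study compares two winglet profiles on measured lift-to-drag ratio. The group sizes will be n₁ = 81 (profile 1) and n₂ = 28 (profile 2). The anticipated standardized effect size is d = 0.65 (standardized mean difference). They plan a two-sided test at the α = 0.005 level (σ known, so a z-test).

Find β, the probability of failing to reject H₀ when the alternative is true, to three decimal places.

Noncentrality parameter: λ = d / √(1/n₁ + 1/n₂) = 0.65 / √(1/81 + 1/28) = 2.9650
Two-sided α = 0.005 → critical value z_{0.0025} = 2.807.
Power = Φ(λ − 2.807) + Φ(−λ − 2.807) = Φ(0.158) + Φ(-5.772) = 0.5628 + 0.0000 = 0.5628.
Type II error: β = 1 − power = 1 − 0.5628 = 0.4372.

β ≈ 0.437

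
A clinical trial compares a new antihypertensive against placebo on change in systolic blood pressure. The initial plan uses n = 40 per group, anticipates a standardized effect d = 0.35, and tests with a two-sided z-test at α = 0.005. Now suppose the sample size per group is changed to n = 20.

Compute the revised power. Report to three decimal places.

Power ≈ 0.045

With n = 20 per group: δ = d·√(n/2) = 0.35 × √(20/2) = 1.1068. Critical value z_{0.0025} = 2.807.
Revised power = Φ(δ − 2.807) + Φ(−δ − 2.807) = Φ(-1.700) + Φ(-3.914) = 0.0445 + 0.0000 = 0.0446.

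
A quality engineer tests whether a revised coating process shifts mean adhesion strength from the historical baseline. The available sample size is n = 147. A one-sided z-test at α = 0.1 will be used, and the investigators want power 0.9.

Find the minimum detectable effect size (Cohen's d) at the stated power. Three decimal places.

Required noncentrality: δ = z_{0.1} + z_{0.10} = 1.282 + 1.282 = 2.563.
δ = d·√n ⇒ d = δ/√n = 2.563/√147 = 0.2114.

d ≈ 0.211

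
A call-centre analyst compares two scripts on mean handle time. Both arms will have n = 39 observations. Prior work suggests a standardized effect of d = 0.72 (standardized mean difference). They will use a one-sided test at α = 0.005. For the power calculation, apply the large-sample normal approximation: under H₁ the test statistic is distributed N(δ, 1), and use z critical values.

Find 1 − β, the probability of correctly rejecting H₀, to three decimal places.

Noncentrality parameter: δ = d·√(n/2) = 0.72 × √(39/2) = 3.1794
One-sided α = 0.005 → critical value z_{0.005} = 2.576.
Power = P(Z > 2.576 − δ) = Φ(0.604) = 0.7269.

Power ≈ 0.727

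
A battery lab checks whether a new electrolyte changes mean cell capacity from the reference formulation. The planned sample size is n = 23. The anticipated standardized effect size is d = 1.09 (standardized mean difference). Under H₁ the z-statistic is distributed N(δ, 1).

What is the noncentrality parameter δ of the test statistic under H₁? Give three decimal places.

δ = d·√n = 1.09 × √23 = 5.2275

δ ≈ 5.227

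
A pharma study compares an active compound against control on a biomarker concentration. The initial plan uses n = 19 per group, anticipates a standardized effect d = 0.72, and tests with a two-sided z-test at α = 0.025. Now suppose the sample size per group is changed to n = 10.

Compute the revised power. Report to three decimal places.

With n = 10 per group: δ = d·√(n/2) = 0.72 × √(10/2) = 1.6100. Critical value z_{0.0125} = 2.241.
Revised power = Φ(δ − 2.241) + Φ(−δ − 2.241) = Φ(-0.631) + Φ(-3.851) = 0.2639 + 0.0001 = 0.2639.

Power ≈ 0.264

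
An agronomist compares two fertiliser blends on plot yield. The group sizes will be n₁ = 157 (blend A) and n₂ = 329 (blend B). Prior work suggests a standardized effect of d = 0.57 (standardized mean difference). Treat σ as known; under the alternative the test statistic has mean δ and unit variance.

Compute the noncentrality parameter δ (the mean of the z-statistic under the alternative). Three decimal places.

δ = d / √(1/n₁ + 1/n₂) = 0.57 / √(1/157 + 1/329) = 5.8763

δ ≈ 5.876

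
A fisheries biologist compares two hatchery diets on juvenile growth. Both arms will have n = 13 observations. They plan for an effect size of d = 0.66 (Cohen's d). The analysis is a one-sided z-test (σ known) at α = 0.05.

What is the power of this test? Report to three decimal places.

Noncentrality parameter: δ = d·√(n/2) = 0.66 × √(13/2) = 1.6827
One-sided α = 0.05 → critical value z_{0.05} = 1.645.
Power = Φ(δ − 1.645) = Φ(0.038) = 0.5151.

Power ≈ 0.515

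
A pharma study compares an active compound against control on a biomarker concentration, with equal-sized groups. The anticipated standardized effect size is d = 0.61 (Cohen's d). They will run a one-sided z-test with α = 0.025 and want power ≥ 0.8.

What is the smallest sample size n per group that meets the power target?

n = 43 per group

For power 0.8 need Φ(δ − z_{0.025}) = 0.8, so δ = z_{0.025} + z_{0.20} = 1.960 + 0.842 = 2.802.
δ = d·√(n/2) ⇒ n = 2(δ/d)² = 2 × (2.802 / 0.61)² = 42.19.
Rounding up, n = 43 per group.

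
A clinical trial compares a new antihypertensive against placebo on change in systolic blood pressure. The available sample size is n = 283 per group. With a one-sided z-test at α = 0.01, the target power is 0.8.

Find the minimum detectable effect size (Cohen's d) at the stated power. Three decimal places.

d ≈ 0.266

Required noncentrality: δ = z_{0.01} + z_{0.20} = 2.326 + 0.842 = 3.168.
δ = d·√(n/2) ⇒ d = δ/√(n/2) = 3.168/√(283/2) = 0.2663.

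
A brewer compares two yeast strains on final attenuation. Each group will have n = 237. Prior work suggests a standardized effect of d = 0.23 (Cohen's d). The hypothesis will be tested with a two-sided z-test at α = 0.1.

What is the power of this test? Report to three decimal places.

Power ≈ 0.805

Noncentrality parameter: δ = d·√(n/2) = 0.23 × √(237/2) = 2.5037
Critical value for a two-sided test at α = 0.1: z_{α/2} = 1.645.
Power = Φ(δ − 1.645) + Φ(−δ − 1.645) = Φ(0.859) + Φ(-4.149) = 0.8048 + 0.0000 = 0.8048.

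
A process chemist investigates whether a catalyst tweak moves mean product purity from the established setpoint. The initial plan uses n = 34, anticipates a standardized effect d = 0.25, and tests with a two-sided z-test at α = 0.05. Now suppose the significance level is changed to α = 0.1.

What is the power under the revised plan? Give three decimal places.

δ = d·√n = 0.25 × √34 = 1.4577 (unchanged). New critical value: z_{0.05} = 1.645.
Revised power = Φ(δ − 1.645) + Φ(−δ − 1.645) = Φ(-0.187) + Φ(-3.103) = 0.4258 + 0.0010 = 0.4267.

Power ≈ 0.427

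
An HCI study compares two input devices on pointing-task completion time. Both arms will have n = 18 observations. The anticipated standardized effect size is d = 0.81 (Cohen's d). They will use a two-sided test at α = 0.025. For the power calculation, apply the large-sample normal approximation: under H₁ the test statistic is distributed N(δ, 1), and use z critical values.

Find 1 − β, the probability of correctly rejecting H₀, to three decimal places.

Noncentrality parameter: δ = d·√(n/2) = 0.81 × √(18/2) = 2.4300
Two-sided α = 0.025 → critical value z_{0.0125} = 2.241.
Power = Φ(δ − 2.241) + Φ(−δ − 2.241) = Φ(0.189) + Φ(-4.671) = 0.5748 + 0.0000 = 0.5748.

Power ≈ 0.575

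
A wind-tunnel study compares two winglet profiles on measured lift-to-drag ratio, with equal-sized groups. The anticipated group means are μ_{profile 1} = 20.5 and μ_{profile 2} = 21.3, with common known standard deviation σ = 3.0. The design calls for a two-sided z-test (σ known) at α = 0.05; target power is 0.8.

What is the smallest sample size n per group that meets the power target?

Standardized effect: d = |μ_{profile 1} − μ_{profile 2}| / σ = |20.5 − 21.3| / 3.0 = 0.2667
For power 0.8 need Φ(δ − z_{0.025}) = 0.8, so δ = z_{0.025} + z_{0.20} = 1.960 + 0.842 = 2.802.
(The Φ(−δ − z_{α/2}) term is vanishingly small for δ > 0 and is dropped in the standard sample-size formula.)
δ = d·√(n/2) ⇒ n = 2(δ/d)² = 2 × (2.802 / 0.2667)² = 220.75.
Rounding up, n = 221 per group.

n = 221 per group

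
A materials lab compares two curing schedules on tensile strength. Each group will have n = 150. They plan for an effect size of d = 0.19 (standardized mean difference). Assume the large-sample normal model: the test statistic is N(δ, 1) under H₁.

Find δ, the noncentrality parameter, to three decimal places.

δ = d·√(n/2) = 0.19 × √(150/2) = 1.6454

δ ≈ 1.645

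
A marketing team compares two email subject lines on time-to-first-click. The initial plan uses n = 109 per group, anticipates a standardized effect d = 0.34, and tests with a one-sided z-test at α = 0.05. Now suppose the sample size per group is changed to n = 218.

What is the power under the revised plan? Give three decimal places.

With n = 218 per group: δ = d·√(n/2) = 0.34 × √(218/2) = 3.5497. Critical value z_{0.05} = 1.645.
Revised power = Φ(δ − 1.645) = Φ(1.905) = 0.9716.

Power ≈ 0.972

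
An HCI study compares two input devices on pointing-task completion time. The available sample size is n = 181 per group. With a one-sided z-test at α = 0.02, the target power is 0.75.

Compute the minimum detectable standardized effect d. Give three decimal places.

Need Φ(δ − 2.054) = 0.75, so δ = 2.054 + 0.674 = 2.728.
δ = d·√(n/2) ⇒ d = δ/√(n/2) = 2.728/√(181/2) = 0.2868.

d ≈ 0.287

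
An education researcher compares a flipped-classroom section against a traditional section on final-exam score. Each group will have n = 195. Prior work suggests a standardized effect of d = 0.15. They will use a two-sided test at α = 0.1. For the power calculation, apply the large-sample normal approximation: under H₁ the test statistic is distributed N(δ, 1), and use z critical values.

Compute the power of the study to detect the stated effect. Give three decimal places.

Noncentrality parameter: δ = d·√(n/2) = 0.15 × √(195/2) = 1.4811
Two-sided α = 0.1 → critical value z_{0.05} = 1.645.
Power = Φ(δ − 1.645) + Φ(−δ − 1.645) = Φ(-0.164) + Φ(-3.126) = 0.4350 + 0.0009 = 0.4359.

Power ≈ 0.436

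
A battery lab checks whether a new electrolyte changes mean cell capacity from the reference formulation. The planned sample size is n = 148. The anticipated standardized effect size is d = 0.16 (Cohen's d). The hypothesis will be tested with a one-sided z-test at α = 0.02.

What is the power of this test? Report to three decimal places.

Power ≈ 0.457

Noncentrality parameter: δ = d·√n = 0.16 × √148 = 1.9465
One-sided α = 0.02 → critical value z_{0.02} = 2.054.
Power = Φ(δ − 2.054) = Φ(-0.107) = 0.4573.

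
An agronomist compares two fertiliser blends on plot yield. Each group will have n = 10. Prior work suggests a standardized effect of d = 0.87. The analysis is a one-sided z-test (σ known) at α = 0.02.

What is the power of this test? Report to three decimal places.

Noncentrality parameter: δ = d·√(n/2) = 0.87 × √(10/2) = 1.9454
One-sided α = 0.02 → critical value z_{0.02} = 2.054.
Power = Φ(δ − 2.054) = Φ(-0.108) = 0.4569.

Power ≈ 0.457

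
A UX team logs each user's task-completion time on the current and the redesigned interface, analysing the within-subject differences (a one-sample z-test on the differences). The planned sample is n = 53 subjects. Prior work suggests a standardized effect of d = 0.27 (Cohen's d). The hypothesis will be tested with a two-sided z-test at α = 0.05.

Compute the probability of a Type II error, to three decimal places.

Noncentrality parameter: δ = d·√n = 0.27 × √53 = 1.9656
Two-sided α = 0.05 → critical value z_{0.025} = 1.960.
Power = Φ(δ − 1.960) + Φ(−δ − 1.960) = Φ(0.006) + Φ(-3.926) = 0.5023 + 0.0000 = 0.5023.
Type II error: β = 1 − power = 1 − 0.5023 = 0.4977.

β ≈ 0.498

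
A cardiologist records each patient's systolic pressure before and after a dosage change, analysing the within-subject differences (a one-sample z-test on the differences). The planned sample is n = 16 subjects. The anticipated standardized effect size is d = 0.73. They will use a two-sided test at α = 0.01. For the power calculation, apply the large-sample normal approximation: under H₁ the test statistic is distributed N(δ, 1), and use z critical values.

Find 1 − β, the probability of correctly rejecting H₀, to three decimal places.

Power ≈ 0.635

Noncentrality parameter: δ = d·√n = 0.73 × √16 = 2.9200
Critical value for a two-sided test at α = 0.01: z_{α/2} = 2.576.
Power = Φ(δ − 2.576) + Φ(−δ − 2.576) = Φ(0.344) + Φ(-5.496) = 0.6346 + 0.0000 = 0.6346.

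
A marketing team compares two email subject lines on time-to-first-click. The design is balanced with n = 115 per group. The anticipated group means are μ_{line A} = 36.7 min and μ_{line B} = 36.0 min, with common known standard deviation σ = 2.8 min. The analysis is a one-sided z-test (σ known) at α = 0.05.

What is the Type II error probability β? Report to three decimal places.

β ≈ 0.401

Standardized effect: d = |μ_{line A} − μ_{line B}| / σ = |36.7 − 36.0| / 2.8 = 0.2500
Noncentrality parameter: δ = d·√(n/2) = 0.2500 × √(115/2) = 1.8957
One-sided α = 0.05 → critical value z_{0.05} = 1.645.
Power = P(Z > 1.645 − δ) = Φ(0.251) = 0.5990.
Type II error: β = 1 − power = 1 − 0.5990 = 0.4010.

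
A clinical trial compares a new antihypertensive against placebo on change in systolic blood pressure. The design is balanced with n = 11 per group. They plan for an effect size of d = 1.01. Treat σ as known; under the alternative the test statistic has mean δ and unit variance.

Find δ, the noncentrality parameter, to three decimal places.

δ ≈ 2.369

δ = d·√(n/2) = 1.01 × √(11/2) = 2.3687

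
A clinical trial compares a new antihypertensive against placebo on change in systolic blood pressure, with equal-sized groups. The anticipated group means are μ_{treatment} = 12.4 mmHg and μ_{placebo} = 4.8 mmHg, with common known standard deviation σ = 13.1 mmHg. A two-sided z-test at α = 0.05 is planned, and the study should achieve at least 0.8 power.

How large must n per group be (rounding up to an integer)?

n = 47 per group

Standardized effect: d = |μ_{treatment} − μ_{placebo}| / σ = |12.4 − 4.8| / 13.1 = 0.5802
For power 0.8 need Φ(δ − z_{0.025}) = 0.8, so δ = z_{0.025} + z_{0.20} = 1.960 + 0.842 = 2.802.
(For δ > 0 the lower-tail rejection region contributes negligibly to power, so the one-term inversion is standard.)
δ = d·√(n/2) ⇒ n = 2(δ/d)² = 2 × (2.802 / 0.5802)² = 46.64.
Rounding up, n = 47 per group.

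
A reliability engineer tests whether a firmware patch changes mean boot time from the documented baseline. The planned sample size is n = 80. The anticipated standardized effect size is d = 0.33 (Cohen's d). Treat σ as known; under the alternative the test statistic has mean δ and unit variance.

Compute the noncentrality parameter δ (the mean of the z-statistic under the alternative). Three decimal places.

δ ≈ 2.952

The noncentrality parameter scales effect size by the design's sample-size factor: δ = d·√n = 0.33 × √80 = 2.9516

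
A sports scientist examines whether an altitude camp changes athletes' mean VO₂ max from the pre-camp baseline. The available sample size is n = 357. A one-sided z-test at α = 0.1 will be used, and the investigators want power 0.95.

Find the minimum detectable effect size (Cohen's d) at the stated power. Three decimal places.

Need Φ(δ − 1.282) = 0.95, so δ = 1.282 + 1.645 = 2.926.
δ = d·√n ⇒ d = δ/√n = 2.926/√357 = 0.1549.

d ≈ 0.155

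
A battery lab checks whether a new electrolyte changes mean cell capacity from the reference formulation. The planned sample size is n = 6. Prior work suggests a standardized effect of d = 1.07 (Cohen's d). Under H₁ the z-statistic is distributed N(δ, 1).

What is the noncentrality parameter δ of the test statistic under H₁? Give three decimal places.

δ = d·√n = 1.07 × √6 = 2.6210

δ ≈ 2.621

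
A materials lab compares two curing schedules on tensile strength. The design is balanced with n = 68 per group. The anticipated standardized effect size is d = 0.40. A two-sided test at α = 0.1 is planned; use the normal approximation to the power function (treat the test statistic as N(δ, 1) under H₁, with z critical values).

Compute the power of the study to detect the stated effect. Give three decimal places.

Noncentrality parameter: δ = d·√(n/2) = 0.40 × √(68/2) = 2.3324
Two-sided α = 0.1 → critical value z_{0.05} = 1.645.
Power = Φ(δ − 1.645) + Φ(−δ − 1.645) = Φ(0.688) + Φ(-3.977) = 0.7541 + 0.0000 = 0.7542.

Power ≈ 0.754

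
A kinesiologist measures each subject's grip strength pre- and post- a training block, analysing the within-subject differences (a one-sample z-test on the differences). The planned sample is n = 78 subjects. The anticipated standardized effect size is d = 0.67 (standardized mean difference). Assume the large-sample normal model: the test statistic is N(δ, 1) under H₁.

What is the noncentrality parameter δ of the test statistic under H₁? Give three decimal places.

The noncentrality parameter scales effect size by the design's sample-size factor: δ = d·√n = 0.67 × √78 = 5.9173

δ ≈ 5.917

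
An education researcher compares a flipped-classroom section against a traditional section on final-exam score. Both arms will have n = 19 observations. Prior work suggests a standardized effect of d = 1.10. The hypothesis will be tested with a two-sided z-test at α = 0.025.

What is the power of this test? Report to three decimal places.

Power ≈ 0.875

Noncentrality parameter: δ = d·√(n/2) = 1.10 × √(19/2) = 3.3904
Critical value for a two-sided test at α = 0.025: z_{α/2} = 2.241.
Power = Φ(δ − 2.241) + Φ(−δ − 2.241) = Φ(1.149) + Φ(-5.632) = 0.8747 + 0.0000 = 0.8747.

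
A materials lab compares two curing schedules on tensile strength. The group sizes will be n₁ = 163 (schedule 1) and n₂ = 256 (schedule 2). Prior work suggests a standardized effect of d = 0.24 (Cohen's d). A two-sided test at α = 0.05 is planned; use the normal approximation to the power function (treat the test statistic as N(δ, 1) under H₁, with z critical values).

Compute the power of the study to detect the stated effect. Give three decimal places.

Power ≈ 0.668

Noncentrality parameter: δ = d / √(1/n₁ + 1/n₂) = 0.24 / √(1/163 + 1/256) = 2.3951
Critical value for a two-sided test at α = 0.05: z_{α/2} = 1.960.
Power = Φ(δ − 1.960) + Φ(−δ − 1.960) = Φ(0.435) + Φ(-4.355) = 0.6683 + 0.0000 = 0.6683.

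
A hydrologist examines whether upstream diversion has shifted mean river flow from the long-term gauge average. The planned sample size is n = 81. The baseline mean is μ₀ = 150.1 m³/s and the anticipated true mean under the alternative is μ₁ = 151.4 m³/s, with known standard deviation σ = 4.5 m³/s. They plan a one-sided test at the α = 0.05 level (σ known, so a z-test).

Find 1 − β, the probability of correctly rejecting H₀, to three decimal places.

Power ≈ 0.830

Standardized effect: d = |μ₁ − μ₀| / σ = |151.4 − 150.1| / 4.5 = 0.2889
Noncentrality parameter: δ = d·√n = 0.2889 × √81 = 2.6000
One-sided α = 0.05 → critical value z_{0.05} = 1.645.
Power = Φ(δ − 1.645) = Φ(0.955) = 0.8302.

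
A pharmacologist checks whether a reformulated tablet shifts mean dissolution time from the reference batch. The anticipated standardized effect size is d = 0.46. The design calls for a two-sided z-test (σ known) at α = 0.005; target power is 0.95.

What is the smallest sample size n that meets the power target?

Set Φ(δ − 2.807) = 0.95; then δ − 2.807 = Φ⁻¹(0.95) = 1.645, giving δ = 4.452.
(The Φ(−δ − z_{α/2}) term is vanishingly small for δ > 0 and is dropped in the standard sample-size formula.)
δ = d·√n ⇒ n = (δ/d)² = (4.452 / 0.46)² = 93.66.
Rounding up, n = 94.

n = 94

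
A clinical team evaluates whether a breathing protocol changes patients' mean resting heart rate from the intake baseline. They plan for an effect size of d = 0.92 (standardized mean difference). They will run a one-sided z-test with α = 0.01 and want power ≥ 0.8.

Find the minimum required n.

For power 0.8 need Φ(δ − z_{0.01}) = 0.8, so δ = z_{0.01} + z_{0.20} = 2.326 + 0.842 = 3.168.
δ = d·√n ⇒ n = (δ/d)² = (3.168 / 0.92)² = 11.86.
Round up to the next whole unit.

n = 12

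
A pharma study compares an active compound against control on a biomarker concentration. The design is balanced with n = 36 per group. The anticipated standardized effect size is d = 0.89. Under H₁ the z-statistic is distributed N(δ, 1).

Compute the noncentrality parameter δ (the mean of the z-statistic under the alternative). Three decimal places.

δ ≈ 3.776

δ = d·√(n/2) = 0.89 × √(36/2) = 3.7760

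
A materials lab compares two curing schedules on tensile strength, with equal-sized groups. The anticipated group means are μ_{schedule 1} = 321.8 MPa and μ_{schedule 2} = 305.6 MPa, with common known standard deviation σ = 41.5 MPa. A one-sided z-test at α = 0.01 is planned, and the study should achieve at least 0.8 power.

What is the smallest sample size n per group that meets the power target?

n = 132 per group

Standardized effect: d = |μ_{schedule 1} − μ_{schedule 2}| / σ = |321.8 − 305.6| / 41.5 = 0.3904
Set Φ(δ − 2.326) = 0.8; then δ − 2.326 = Φ⁻¹(0.8) = 0.842, giving δ = 3.168.
δ = d·√(n/2) ⇒ n = 2(δ/d)² = 2 × (3.168 / 0.3904)² = 131.72.
Round up to the next whole unit.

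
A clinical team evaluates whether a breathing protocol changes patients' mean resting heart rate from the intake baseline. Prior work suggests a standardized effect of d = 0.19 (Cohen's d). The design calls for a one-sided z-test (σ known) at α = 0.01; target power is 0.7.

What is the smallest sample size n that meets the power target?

n = 226

For power 0.7 need Φ(δ − z_{0.01}) = 0.7, so δ = z_{0.01} + z_{0.30} = 2.326 + 0.524 = 2.851.
δ = d·√n ⇒ n = (δ/d)² = (2.851 / 0.19)² = 225.12.
Rounding up, n = 226.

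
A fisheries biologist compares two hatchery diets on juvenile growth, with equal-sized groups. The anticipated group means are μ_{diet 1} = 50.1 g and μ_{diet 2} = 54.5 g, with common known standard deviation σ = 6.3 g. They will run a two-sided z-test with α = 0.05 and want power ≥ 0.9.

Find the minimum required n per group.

Standardized effect: d = |μ_{diet 1} − μ_{diet 2}| / σ = |50.1 − 54.5| / 6.3 = 0.6984
For power 0.9 need Φ(δ − z_{0.025}) = 0.9, so δ = z_{0.025} + z_{0.10} = 1.960 + 1.282 = 3.242.
(For δ > 0 the lower-tail rejection region contributes negligibly to power, so the one-term inversion is standard.)
δ = d·√(n/2) ⇒ n = 2(δ/d)² = 2 × (3.242 / 0.6984)² = 43.08.
Round up to the next whole unit.

n = 44 per group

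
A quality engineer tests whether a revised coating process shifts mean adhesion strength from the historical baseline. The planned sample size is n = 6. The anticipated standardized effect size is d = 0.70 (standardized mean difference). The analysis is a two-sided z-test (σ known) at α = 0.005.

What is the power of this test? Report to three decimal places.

Power ≈ 0.137

Noncentrality parameter: δ = d·√n = 0.70 × √6 = 1.7146
Two-sided α = 0.005 → critical value z_{0.0025} = 2.807.
Power = Φ(δ − 2.807) + Φ(−δ − 2.807) = Φ(-1.092) + Φ(-4.522) = 0.1373 + 0.0000 = 0.1373.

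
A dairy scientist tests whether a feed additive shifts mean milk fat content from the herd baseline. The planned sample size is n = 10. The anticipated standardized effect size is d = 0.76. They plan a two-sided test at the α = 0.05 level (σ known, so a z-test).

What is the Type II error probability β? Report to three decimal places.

Noncentrality parameter: λ = d·√n = 0.76 × √10 = 2.4033
Two-sided α = 0.05 → critical value z_{0.025} = 1.960.
Power = Φ(λ − 1.960) + Φ(−λ − 1.960) = Φ(0.443) + Φ(-4.363) = 0.6712 + 0.0000 = 0.6713.
Type II error: β = 1 − power = 1 − 0.6713 = 0.3287.

β ≈ 0.329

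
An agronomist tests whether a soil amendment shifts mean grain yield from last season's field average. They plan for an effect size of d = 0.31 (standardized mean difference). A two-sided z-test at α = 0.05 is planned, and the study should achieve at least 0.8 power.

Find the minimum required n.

n = 82

Set Φ(δ − 1.960) = 0.8; then δ − 1.960 = Φ⁻¹(0.8) = 0.842, giving δ = 2.802.
(Ignoring the negligible lower-tail rejection probability gives the usual closed-form inversion.)
δ = d·√n ⇒ n = (δ/d)² = (2.802 / 0.31)² = 81.67.
Round up to the next whole unit.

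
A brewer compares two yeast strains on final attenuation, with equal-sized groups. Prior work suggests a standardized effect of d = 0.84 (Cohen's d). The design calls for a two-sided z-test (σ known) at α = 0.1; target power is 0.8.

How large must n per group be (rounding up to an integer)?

n = 18 per group

Set Φ(δ − 1.645) = 0.8; then δ − 1.645 = Φ⁻¹(0.8) = 0.842, giving δ = 2.486.
(Ignoring the negligible lower-tail rejection probability gives the usual closed-form inversion.)
δ = d·√(n/2) ⇒ n = 2(δ/d)² = 2 × (2.486 / 0.84)² = 17.52.
Round up to the next whole unit.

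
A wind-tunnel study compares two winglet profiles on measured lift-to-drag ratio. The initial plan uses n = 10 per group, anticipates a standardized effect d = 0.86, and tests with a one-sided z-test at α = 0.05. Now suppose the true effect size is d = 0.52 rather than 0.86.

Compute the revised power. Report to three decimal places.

With d = 0.52: δ = d·√(n/2) = 0.52 × √(10/2) = 1.1628. Critical value z_{0.05} = 1.645.
Revised power = Φ(δ − 1.645) = Φ(-0.482) = 0.3149.

Power ≈ 0.315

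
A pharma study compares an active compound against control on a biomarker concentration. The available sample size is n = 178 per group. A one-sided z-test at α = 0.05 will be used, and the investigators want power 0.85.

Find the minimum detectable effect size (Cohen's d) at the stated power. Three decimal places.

Required noncentrality: δ = z_{0.05} + z_{0.15} = 1.645 + 1.036 = 2.681.
δ = d·√(n/2) ⇒ d = δ/√(n/2) = 2.681/√(178/2) = 0.2842.

d ≈ 0.284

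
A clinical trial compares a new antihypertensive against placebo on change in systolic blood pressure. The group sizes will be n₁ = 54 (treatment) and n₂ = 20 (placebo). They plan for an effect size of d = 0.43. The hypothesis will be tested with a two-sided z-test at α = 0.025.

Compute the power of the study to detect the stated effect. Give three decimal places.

Power ≈ 0.275

Noncentrality parameter: δ = d / √(1/n₁ + 1/n₂) = 0.43 / √(1/54 + 1/20) = 1.6427
Two-sided α = 0.025 → critical value z_{0.0125} = 2.241.
Power = Φ(δ − 2.241) + Φ(−δ − 2.241) = Φ(-0.599) + Φ(-3.884) = 0.2747 + 0.0001 = 0.2747.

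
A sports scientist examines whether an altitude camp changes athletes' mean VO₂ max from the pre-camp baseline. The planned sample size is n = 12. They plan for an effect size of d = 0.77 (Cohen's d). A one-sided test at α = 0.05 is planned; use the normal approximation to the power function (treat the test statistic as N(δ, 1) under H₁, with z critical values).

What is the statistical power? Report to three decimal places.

Noncentrality parameter: δ = d·√n = 0.77 × √12 = 2.6674
One-sided α = 0.05 → critical value z_{0.05} = 1.645.
Power = P(Z > 1.645 − δ) = Φ(1.023) = 0.8467.

Power ≈ 0.847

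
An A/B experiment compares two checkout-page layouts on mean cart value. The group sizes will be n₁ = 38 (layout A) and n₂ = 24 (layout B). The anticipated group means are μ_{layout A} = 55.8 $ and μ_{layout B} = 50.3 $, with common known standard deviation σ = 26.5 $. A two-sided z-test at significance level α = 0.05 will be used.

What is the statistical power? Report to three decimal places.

Power ≈ 0.125

Standardized effect: d = |μ_{layout A} − μ_{layout B}| / σ = |55.8 − 50.3| / 26.5 = 0.2075
Noncentrality parameter: δ = d / √(1/n₁ + 1/n₂) = 0.2075 / √(1/38 + 1/24) = 0.7960
Two-sided α = 0.05 → critical value z_{0.025} = 1.960.
Power = Φ(δ − 1.960) + Φ(−δ − 1.960) = Φ(-1.164) + Φ(-2.756) = 0.1222 + 0.0029 = 0.1251.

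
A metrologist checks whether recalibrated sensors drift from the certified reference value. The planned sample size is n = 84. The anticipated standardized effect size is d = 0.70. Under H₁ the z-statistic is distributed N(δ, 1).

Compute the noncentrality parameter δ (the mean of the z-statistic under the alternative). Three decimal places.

δ = d·√n = 0.70 × √84 = 6.4156

δ ≈ 6.416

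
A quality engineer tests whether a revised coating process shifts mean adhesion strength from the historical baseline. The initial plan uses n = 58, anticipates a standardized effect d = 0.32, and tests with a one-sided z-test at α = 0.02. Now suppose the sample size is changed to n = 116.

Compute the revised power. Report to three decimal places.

Power ≈ 0.918

With n = 116: δ = d·√n = 0.32 × √116 = 3.4465. Critical value z_{0.02} = 2.054.
Revised power = Φ(δ − 2.054) = Φ(1.393) = 0.9182.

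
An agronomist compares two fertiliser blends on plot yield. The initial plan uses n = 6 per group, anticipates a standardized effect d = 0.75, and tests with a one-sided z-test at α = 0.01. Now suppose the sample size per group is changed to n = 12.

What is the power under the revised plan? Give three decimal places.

With n = 12 per group: δ = d·√(n/2) = 0.75 × √(12/2) = 1.8371. Critical value z_{0.01} = 2.326.
Revised power = Φ(δ − 2.326) = Φ(-0.489) = 0.3123.

Power ≈ 0.312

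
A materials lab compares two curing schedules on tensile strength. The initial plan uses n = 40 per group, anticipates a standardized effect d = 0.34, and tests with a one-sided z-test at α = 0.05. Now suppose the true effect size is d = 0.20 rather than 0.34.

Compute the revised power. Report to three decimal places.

Power ≈ 0.226

With d = 0.20: δ = d·√(n/2) = 0.20 × √(40/2) = 0.8944. Critical value z_{0.05} = 1.645.
Revised power = P(Z > 1.645 − δ) = Φ(-0.750) = 0.2265.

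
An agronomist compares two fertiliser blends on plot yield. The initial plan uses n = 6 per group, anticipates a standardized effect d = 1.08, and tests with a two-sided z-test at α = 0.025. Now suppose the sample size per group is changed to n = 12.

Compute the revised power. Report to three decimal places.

With n = 12 per group: δ = d·√(n/2) = 1.08 × √(12/2) = 2.6454. Critical value z_{0.0125} = 2.241.
Revised power = Φ(δ − 2.241) + Φ(−δ − 2.241) = Φ(0.404) + Φ(-4.887) = 0.6569 + 0.0000 = 0.6569.

Power ≈ 0.657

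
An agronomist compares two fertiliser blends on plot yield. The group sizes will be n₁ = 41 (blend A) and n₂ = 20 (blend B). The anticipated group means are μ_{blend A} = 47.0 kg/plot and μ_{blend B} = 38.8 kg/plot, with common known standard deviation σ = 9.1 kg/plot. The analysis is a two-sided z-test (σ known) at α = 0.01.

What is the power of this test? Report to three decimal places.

Standardized effect: d = |μ_{blend A} − μ_{blend B}| / σ = |47.0 − 38.8| / 9.1 = 0.9011
Noncentrality parameter: δ = d / √(1/n₁ + 1/n₂) = 0.9011 / √(1/41 + 1/20) = 3.3038
Critical value for a two-sided test at α = 0.01: z_{α/2} = 2.576.
Power = Φ(δ − 2.576) + Φ(−δ − 2.576) = Φ(0.728) + Φ(-5.880) = 0.7667 + 0.0000 = 0.7667.

Power ≈ 0.767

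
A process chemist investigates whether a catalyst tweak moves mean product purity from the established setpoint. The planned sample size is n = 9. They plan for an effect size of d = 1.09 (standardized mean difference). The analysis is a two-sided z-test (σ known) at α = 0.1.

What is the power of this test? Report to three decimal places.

Noncentrality parameter: δ = d·√n = 1.09 × √9 = 3.2700
Critical value for a two-sided test at α = 0.1: z_{α/2} = 1.645.
Power = Φ(δ − 1.645) + Φ(−δ − 1.645) = Φ(1.625) + Φ(-4.915) = 0.9479 + 0.0000 = 0.9479.

Power ≈ 0.948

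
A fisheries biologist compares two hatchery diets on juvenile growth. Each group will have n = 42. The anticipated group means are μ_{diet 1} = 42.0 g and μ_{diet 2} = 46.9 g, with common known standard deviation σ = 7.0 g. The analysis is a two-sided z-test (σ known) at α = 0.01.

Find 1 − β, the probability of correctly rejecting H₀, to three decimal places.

Standardized effect: d = |μ_{diet 1} − μ_{diet 2}| / σ = |42.0 − 46.9| / 7.0 = 0.7000
Noncentrality parameter: δ = d·√(n/2) = 0.7000 × √(42/2) = 3.2078
Critical value for a two-sided test at α = 0.01: z_{α/2} = 2.576.
Power = Φ(δ − 2.576) + Φ(−δ − 2.576) = Φ(0.632) + Φ(-5.784) = 0.7363 + 0.0000 = 0.7363.

Power ≈ 0.736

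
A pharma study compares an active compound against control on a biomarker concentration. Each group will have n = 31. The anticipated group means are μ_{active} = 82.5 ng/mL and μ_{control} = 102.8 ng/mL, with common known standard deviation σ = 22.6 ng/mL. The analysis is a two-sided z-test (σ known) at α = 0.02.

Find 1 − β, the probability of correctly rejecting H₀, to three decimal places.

Standardized effect: d = |μ_{active} − μ_{control}| / σ = |82.5 − 102.8| / 22.6 = 0.8982
Noncentrality parameter: δ = d·√(n/2) = 0.8982 × √(31/2) = 3.5363
Two-sided α = 0.02 → critical value z_{0.01} = 2.326.
Power = Φ(δ − 2.326) + Φ(−δ − 2.326) = Φ(1.210) + Φ(-5.863) = 0.8869 + 0.0000 = 0.8869.

Power ≈ 0.887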